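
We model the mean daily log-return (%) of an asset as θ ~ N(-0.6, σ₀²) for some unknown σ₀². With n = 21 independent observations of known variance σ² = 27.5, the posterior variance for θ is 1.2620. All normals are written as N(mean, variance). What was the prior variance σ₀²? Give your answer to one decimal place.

σ₀² = 34.8

For the Normal–Normal model with known σ², precisions add: τ_n = τ₀ + n/σ².
So 1/σ₀² = 1/1.2620 − 21/27.5 = 0.792393 − 0.763636 = 0.028757.
Hence σ₀² = 1/0.028757 ≈ 34.8.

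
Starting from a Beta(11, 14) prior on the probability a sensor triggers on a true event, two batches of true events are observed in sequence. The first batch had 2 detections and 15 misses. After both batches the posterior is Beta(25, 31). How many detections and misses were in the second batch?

Because Beta–binomial updating is additive in the counts, the combined data contributed (α_post−α_prior, β_post−β_prior) successes and failures.
Total across both batches: 25−11=14 detections, 31−14=17 misses.
Subtract the first batch: 14−2=12 detections and 17−15=2 misses.

12 detections and 2 misses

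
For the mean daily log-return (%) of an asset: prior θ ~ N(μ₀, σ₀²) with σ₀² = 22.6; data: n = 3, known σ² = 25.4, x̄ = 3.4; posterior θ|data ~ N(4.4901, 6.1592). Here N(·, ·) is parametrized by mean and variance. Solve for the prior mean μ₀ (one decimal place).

μ₀ = 7.4

With known observation variance, the Normal–Normal posterior has precision τ_n = τ₀ + n/σ² and mean μ_n = (τ₀μ₀ + (n/σ²)x̄)/τ_n.
Here τ₀ = 1/22.6 = 0.044248 and τ_data = 3/25.4 = 0.118110, so τ_n = 0.162358.
Rearranging for μ₀: μ₀ = (μ_n·τ_n − τ_data·x̄)/τ₀ = (4.4901·0.162358 − 0.118110·3.4) / 0.044248 = 0.327430/0.044248 ≈ 7.4.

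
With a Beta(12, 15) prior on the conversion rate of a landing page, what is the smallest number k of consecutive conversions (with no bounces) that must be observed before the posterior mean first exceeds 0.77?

After k conversions and 0 bounces the posterior is Beta(12+k, 15), with mean (12+k)/(12+15+k).
Set (12+k)/(27+k) > 0.77 and solve: k > (0.77·27 − 12)/(1 − 0.77) = 38.217.
The smallest integer exceeding 38.217 is 39, and checking k=39: (51)/(66) = 0.7727 > 0.77.

k = 39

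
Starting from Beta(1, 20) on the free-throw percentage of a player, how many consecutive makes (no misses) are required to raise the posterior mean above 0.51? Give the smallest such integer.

After k makes and 0 misses the posterior is Beta(1+k, 20), with mean (1+k)/(1+20+k).
Set (1+k)/(21+k) > 0.51 and solve: k > (0.51·21 − 1)/(1 − 0.51) = 19.816.
The smallest integer exceeding 19.816 is 20.

k = 20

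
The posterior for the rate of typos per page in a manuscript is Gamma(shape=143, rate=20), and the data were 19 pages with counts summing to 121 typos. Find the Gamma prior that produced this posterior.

Gamma(shape=22, rate=1)

A Gamma(α, β) prior (rate parametrization) on a Poisson rate with n observations summing to S gives posterior Gamma(α+S, β+n).
So α = 143 − 121 = 22 and β = 20 − 19 = 1.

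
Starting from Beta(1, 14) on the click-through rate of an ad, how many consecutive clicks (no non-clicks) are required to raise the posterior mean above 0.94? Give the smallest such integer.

k = 219

After k clicks and 0 non-clicks the posterior is Beta(1+k, 14), with mean (1+k)/(1+14+k).
Set (1+k)/(15+k) > 0.94 and solve: k > (0.94·15 − 1)/(1 − 0.94) = 218.333.
The smallest integer exceeding 218.333 is 219, and checking k=219: (220)/(234) = 0.9402 > 0.94.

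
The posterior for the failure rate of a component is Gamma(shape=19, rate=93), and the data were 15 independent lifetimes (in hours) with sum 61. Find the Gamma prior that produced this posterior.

For an exponential likelihood with a Gamma(α, β) prior on the rate, n observations with total T give posterior Gamma(α+n, β+T).
So α = 19 − 15 = 4 and β = 93 − 61 = 32.

Gamma(shape=4, rate=32)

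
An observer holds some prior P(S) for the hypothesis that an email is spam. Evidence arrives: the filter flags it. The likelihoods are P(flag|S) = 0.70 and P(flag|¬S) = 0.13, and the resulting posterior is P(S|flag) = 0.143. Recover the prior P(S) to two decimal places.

P(S) = 0.03

In odds form, posterior odds = prior odds × likelihood ratio, so prior odds = posterior odds ÷ LR.
Posterior odds = 0.143/(1−0.143) = 0.1669. LR = 0.70/0.13 = 5.3846.
Prior odds = 0.1669/5.3846 = 0.0310, so P(S) = 0.0310/(1+0.0310) ≈ 0.03.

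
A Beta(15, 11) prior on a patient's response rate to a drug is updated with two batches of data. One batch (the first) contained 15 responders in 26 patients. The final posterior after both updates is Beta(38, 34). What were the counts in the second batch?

Sequential conjugate updates are equivalent to a single update on the pooled data, so total successes = posterior α − prior α and total failures = posterior β − prior β.
Total across both batches: 38−15=23 responders, 34−11=23 non-responders.
Subtract the first batch: 23−15=8 responders and 23−11=12 non-responders.

8 responders and 12 non-responders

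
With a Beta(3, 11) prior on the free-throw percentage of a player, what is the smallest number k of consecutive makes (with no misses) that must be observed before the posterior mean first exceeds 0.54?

After k makes and 0 misses the posterior is Beta(3+k, 11), with mean (3+k)/(3+11+k).
Set (3+k)/(14+k) > 0.54 and solve: k > (0.54·14 − 3)/(1 − 0.54) = 9.913.
The smallest integer exceeding 9.913 is 10.

k = 10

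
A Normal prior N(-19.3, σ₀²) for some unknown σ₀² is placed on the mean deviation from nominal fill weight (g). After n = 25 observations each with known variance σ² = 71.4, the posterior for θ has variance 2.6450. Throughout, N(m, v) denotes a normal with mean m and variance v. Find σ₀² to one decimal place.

For the Normal–Normal model with known σ², precisions add: τ_n = τ₀ + n/σ².
So 1/σ₀² = 1/2.6450 − 25/71.4 = 0.378072 − 0.350140 = 0.027932.
Hence σ₀² = 1/0.027932 ≈ 35.8.

σ₀² = 35.8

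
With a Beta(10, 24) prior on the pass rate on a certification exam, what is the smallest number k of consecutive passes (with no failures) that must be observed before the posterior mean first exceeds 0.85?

k = 127

After k passes and 0 failures the posterior is Beta(10+k, 24), with mean (10+k)/(10+24+k).
Set (10+k)/(34+k) > 0.85 and solve: k > (0.85·34 − 10)/(1 − 0.85) = 126.000.
The smallest integer exceeding 126.000 is 127, and checking k=127: (137)/(161) = 0.8509 > 0.85.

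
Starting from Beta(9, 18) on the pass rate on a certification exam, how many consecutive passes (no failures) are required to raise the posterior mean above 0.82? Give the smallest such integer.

k = 74

After k passes and 0 failures the posterior is Beta(9+k, 18), with mean (9+k)/(9+18+k).
Set (9+k)/(27+k) > 0.82 and solve: k > (0.82·27 − 9)/(1 − 0.82) = 73.000.
The smallest integer exceeding 73.000 is 74.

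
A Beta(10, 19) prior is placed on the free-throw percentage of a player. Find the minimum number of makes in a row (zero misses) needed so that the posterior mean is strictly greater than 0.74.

k = 45

After k makes and 0 misses the posterior is Beta(10+k, 19), with mean (10+k)/(10+19+k).
Set (10+k)/(29+k) > 0.74 and solve: k > (0.74·29 − 10)/(1 − 0.74) = 44.077.
The smallest integer exceeding 44.077 is 45, and checking k=45: (55)/(74) = 0.7432 > 0.74.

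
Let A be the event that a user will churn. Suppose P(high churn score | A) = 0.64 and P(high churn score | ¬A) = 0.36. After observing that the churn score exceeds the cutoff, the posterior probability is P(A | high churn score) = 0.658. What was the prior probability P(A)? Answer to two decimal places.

P(A) = 0.52

In odds form, posterior odds = prior odds × likelihood ratio, so prior odds = posterior odds ÷ LR.
Posterior odds = 0.658/(1−0.658) = 1.9240. LR = 0.64/0.36 = 1.7778.
Prior odds = 1.9240/1.7778 = 1.0822, so P(A) = 1.0822/(1+1.0822) ≈ 0.52.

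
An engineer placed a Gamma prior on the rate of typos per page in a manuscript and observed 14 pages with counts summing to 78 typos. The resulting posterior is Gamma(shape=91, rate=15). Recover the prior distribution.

Gamma(shape=13, rate=1)

A Gamma(α, β) prior (rate parametrization) on a Poisson rate with n observations summing to S gives posterior Gamma(α+S, β+n).
So α = 91 − 78 = 13 and β = 15 − 14 = 1.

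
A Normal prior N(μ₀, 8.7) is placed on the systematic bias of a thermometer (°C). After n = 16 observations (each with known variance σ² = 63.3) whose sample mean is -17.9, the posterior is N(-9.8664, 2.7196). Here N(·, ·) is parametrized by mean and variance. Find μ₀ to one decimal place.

The posterior mean is a precision-weighted average: μ_n = (τ₀μ₀ + τ_data·x̄)/(τ₀+τ_data), with τ₀=1/σ₀² and τ_data=n/σ².
Here τ₀ = 1/8.7 = 0.114943 and τ_data = 16/63.3 = 0.252765, so τ_n = 0.367708.
Rearranging for μ₀: μ₀ = (μ_n·τ_n − τ_data·x̄)/τ₀ = (-9.8664·0.367708 − 0.252765·-17.9) / 0.114943 = 0.896539/0.114943 ≈ 7.8.

μ₀ = 7.8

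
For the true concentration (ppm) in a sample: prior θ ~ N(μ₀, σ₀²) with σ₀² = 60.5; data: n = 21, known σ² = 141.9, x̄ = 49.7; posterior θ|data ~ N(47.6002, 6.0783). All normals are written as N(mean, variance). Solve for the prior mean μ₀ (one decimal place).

μ₀ = 28.8

The posterior mean is a precision-weighted average: μ_n = (τ₀μ₀ + τ_data·x̄)/(τ₀+τ_data), with τ₀=1/σ₀² and τ_data=n/σ².
Here τ₀ = 1/60.5 = 0.016529 and τ_data = 21/141.9 = 0.147992, so τ_n = 0.164521.
Rearranging for μ₀: μ₀ = (μ_n·τ_n − τ_data·x̄)/τ₀ = (47.6002·0.164521 − 0.147992·49.7) / 0.016529 = 0.476030/0.016529 ≈ 28.8.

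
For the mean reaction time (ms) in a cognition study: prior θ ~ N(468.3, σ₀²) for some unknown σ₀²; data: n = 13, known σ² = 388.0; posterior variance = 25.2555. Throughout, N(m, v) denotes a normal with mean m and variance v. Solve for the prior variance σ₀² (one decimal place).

σ₀² = 164.2

For the Normal–Normal model with known σ², precisions add: τ_n = τ₀ + n/σ².
So 1/σ₀² = 1/25.2555 − 13/388.0 = 0.039595 − 0.033505 = 0.006090.
Hence σ₀² = 1/0.006090 ≈ 164.2.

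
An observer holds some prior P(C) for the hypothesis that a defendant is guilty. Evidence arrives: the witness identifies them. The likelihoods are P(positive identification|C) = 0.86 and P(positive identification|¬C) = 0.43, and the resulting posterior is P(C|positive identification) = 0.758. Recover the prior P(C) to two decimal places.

P(C) = 0.61

In odds form, posterior odds = prior odds × likelihood ratio, so prior odds = posterior odds ÷ LR.
Posterior odds = 0.758/(1−0.758) = 3.1322. LR = 0.86/0.43 = 2.0000.
Prior odds = 3.1322/2.0000 = 1.5661, so P(C) = 1.5661/(1+1.5661) ≈ 0.61.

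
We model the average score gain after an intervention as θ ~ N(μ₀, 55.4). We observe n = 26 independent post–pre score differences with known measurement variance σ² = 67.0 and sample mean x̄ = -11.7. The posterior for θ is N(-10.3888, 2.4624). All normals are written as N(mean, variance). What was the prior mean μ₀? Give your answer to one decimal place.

μ₀ = 17.8

The posterior mean is a precision-weighted average: μ_n = (τ₀μ₀ + τ_data·x̄)/(τ₀+τ_data), with τ₀=1/σ₀² and τ_data=n/σ².
Here τ₀ = 1/55.4 = 0.018051 and τ_data = 26/67.0 = 0.388060, so τ_n = 0.406111.
Rearranging for μ₀: μ₀ = (μ_n·τ_n − τ_data·x̄)/τ₀ = (-10.3888·0.406111 − 0.388060·-11.7) / 0.018051 = 0.321296/0.018051 ≈ 17.8.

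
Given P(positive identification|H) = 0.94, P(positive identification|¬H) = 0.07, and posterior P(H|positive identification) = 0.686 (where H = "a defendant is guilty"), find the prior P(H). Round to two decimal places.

Bayes' rule in odds form gives O(H|E) = O(H)·[P(E|H)/P(E|¬H)], hence O(H) = O(H|E)/LR.
Posterior odds = 0.686/(1−0.686) = 2.1847. LR = 0.94/0.07 = 13.4286.
Prior odds = 2.1847/13.4286 = 0.1627, so P(H) = 0.1627/(1+0.1627) ≈ 0.14.

P(H) = 0.14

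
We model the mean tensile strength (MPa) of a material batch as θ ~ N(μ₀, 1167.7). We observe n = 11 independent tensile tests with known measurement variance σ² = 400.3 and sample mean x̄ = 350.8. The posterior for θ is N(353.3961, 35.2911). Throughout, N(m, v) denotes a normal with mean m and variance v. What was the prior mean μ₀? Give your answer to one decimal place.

μ₀ = 436.7

With known observation variance, the Normal–Normal posterior has precision τ_n = τ₀ + n/σ² and mean μ_n = (τ₀μ₀ + (n/σ²)x̄)/τ_n.
Here τ₀ = 1/1167.7 = 0.000856 and τ_data = 11/400.3 = 0.027479, so τ_n = 0.028335.
Rearranging for μ₀: μ₀ = (μ_n·τ_n − τ_data·x̄)/τ₀ = (353.3961·0.028335 − 0.027479·350.8) / 0.000856 = 0.373845/0.000856 ≈ 436.7.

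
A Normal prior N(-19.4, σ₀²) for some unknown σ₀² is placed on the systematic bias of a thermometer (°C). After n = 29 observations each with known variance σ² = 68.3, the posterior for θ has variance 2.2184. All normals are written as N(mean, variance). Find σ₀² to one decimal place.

σ₀² = 38.2

For the Normal–Normal model with known σ², precisions add: τ_n = τ₀ + n/σ².
So 1/σ₀² = 1/2.2184 − 29/68.3 = 0.450775 − 0.424597 = 0.026178.
Hence σ₀² = 1/0.026178 ≈ 38.2.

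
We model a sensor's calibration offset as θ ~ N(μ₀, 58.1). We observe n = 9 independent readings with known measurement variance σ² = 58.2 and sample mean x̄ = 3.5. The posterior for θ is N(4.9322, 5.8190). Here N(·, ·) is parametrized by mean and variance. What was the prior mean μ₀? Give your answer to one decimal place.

The posterior mean is a precision-weighted average: μ_n = (τ₀μ₀ + τ_data·x̄)/(τ₀+τ_data), with τ₀=1/σ₀² and τ_data=n/σ².
Here τ₀ = 1/58.1 = 0.017212 and τ_data = 9/58.2 = 0.154639, so τ_n = 0.171851.
Rearranging for μ₀: μ₀ = (μ_n·τ_n − τ_data·x̄)/τ₀ = (4.9322·0.171851 − 0.154639·3.5) / 0.017212 = 0.306367/0.017212 ≈ 17.8.

μ₀ = 17.8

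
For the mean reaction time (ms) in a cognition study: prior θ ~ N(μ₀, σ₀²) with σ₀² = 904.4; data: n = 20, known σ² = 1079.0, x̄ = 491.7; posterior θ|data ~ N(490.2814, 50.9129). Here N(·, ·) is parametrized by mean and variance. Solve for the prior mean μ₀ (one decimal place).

μ₀ = 466.5

With known observation variance, the Normal–Normal posterior has precision τ_n = τ₀ + n/σ² and mean μ_n = (τ₀μ₀ + (n/σ²)x̄)/τ_n.
Here τ₀ = 1/904.4 = 0.001106 and τ_data = 20/1079.0 = 0.018536, so τ_n = 0.019642.
Rearranging for μ₀: μ₀ = (μ_n·τ_n − τ_data·x̄)/τ₀ = (490.2814·0.019642 − 0.018536·491.7) / 0.001106 = 0.515956/0.001106 ≈ 466.5.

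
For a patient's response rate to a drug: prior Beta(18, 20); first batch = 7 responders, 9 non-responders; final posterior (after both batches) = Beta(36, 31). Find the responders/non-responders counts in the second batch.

11 responders and 2 non-responders

Because Beta–binomial updating is additive in the counts, the combined data contributed (α_post−α_prior, β_post−β_prior) successes and failures.
Total across both batches: 36−18=18 responders, 31−20=11 non-responders.
Subtract the first batch: 18−7=11 responders and 11−9=2 non-responders.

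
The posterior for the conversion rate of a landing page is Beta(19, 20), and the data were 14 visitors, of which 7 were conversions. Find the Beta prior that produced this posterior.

Under Beta–binomial conjugacy the posterior parameters are (α+s, β+f).
So α = 19 − 7 = 12 and β = 20 − 7 = 13.

Beta(12, 13)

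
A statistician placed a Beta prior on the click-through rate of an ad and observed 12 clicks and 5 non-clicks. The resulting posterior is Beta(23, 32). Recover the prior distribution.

Beta(11, 27)

Beta is conjugate to the binomial likelihood: posterior = Beta(α+s, β+f).
Subtract the data counts: 23−12=11, 32−5=27.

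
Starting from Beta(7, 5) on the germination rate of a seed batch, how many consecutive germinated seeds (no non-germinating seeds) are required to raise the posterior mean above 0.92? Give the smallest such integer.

k = 51

After k germinated seeds and 0 non-germinating seeds the posterior is Beta(7+k, 5), with mean (7+k)/(7+5+k).
Set (7+k)/(12+k) > 0.92 and solve: k > (0.92·12 − 7)/(1 − 0.92) = 50.500.
The smallest integer exceeding 50.500 is 51.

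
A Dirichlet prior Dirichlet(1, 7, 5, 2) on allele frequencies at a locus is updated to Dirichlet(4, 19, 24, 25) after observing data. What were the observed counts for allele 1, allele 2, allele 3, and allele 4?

For a Dirichlet(α) prior with multinomial counts c, the posterior is Dirichlet(α + c) componentwise.
Counts are posterior − prior componentwise: 4−1=3, 19−7=12, 24−5=19, 25−2=23.

counts (3, 12, 19, 23)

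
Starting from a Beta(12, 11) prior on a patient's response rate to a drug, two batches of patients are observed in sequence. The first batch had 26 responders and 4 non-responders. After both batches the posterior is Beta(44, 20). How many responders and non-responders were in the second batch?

Sequential conjugate updates are equivalent to a single update on the pooled data, so total successes = posterior α − prior α and total failures = posterior β − prior β.
Total across both batches: 44−12=32 responders, 20−11=9 non-responders.
Subtract the first batch: 32−26=6 responders and 9−4=5 non-responders.

6 responders and 5 non-responders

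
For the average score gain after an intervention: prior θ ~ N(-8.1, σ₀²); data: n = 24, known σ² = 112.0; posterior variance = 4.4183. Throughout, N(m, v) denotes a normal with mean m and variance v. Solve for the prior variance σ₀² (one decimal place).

σ₀² = 83.0

For the Normal–Normal model with known σ², precisions add: τ_n = τ₀ + n/σ².
So 1/σ₀² = 1/4.4183 − 24/112.0 = 0.226331 − 0.214286 = 0.012045.
Hence σ₀² = 1/0.012045 ≈ 83.0.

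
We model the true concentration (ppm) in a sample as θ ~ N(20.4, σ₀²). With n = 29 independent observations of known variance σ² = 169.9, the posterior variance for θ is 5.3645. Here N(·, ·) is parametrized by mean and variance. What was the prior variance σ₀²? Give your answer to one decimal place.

Posterior precision equals prior precision plus data precision: 1/σ_n² = 1/σ₀² + n/σ².
So 1/σ₀² = 1/5.3645 − 29/169.9 = 0.186411 − 0.170689 = 0.015722.
Hence σ₀² = 1/0.015722 ≈ 63.6.

σ₀² = 63.6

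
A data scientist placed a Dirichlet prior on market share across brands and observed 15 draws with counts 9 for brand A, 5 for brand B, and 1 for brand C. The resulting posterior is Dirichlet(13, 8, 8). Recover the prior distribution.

Dirichlet(4, 3, 7)

For a Dirichlet(α) prior with multinomial counts c, the posterior is Dirichlet(α + c) componentwise.
Subtract each count from the matching posterior parameter: 13−9=4, 8−5=3, 8−1=7.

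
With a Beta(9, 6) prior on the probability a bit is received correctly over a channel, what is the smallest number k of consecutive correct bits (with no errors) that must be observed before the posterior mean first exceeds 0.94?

k = 86

After k correct bits and 0 errors the posterior is Beta(9+k, 6), with mean (9+k)/(9+6+k).
Set (9+k)/(15+k) > 0.94 and solve: k > (0.94·15 − 9)/(1 − 0.94) = 85.000.
The smallest integer exceeding 85.000 is 86.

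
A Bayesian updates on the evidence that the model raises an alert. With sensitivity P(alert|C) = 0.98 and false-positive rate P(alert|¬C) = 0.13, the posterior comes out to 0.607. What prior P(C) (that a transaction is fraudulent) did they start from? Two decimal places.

Bayes' rule in odds form gives O(C|E) = O(C)·[P(E|C)/P(E|¬C)], hence O(C) = O(C|E)/LR.
Posterior odds = 0.607/(1−0.607) = 1.5445. LR = 0.98/0.13 = 7.5385.
Prior odds = 1.5445/7.5385 = 0.2049, so P(C) = 0.2049/(1+0.2049) ≈ 0.17.

P(C) = 0.17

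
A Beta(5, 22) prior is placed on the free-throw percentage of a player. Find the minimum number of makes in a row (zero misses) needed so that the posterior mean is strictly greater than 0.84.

After k makes and 0 misses the posterior is Beta(5+k, 22), with mean (5+k)/(5+22+k).
Set (5+k)/(27+k) > 0.84 and solve: k > (0.84·27 − 5)/(1 − 0.84) = 110.500.
The smallest integer exceeding 110.500 is 111, and checking k=111: (116)/(138) = 0.8406 > 0.84.

k = 111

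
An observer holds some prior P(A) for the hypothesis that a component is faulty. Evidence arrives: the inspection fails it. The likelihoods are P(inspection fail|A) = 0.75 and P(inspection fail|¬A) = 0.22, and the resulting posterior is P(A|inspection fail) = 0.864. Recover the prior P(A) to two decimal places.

P(A) = 0.65

In odds form, posterior odds = prior odds × likelihood ratio, so prior odds = posterior odds ÷ LR.
Posterior odds = 0.864/(1−0.864) = 6.3529. LR = 0.75/0.22 = 3.4091.
Prior odds = 6.3529/3.4091 = 1.8635, so P(A) = 1.8635/(1+1.8635) ≈ 0.65.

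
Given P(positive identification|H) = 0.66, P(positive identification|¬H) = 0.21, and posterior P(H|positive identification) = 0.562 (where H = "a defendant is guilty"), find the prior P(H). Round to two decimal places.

P(H) = 0.29

In odds form, posterior odds = prior odds × likelihood ratio, so prior odds = posterior odds ÷ LR.
Posterior odds = 0.562/(1−0.562) = 1.2831. LR = 0.66/0.21 = 3.1429.
Prior odds = 1.2831/3.1429 = 0.4083, so P(H) = 0.4083/(1+0.4083) ≈ 0.29.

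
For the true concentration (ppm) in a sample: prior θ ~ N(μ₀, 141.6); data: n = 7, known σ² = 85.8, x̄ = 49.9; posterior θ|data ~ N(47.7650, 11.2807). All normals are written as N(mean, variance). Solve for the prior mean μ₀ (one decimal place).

μ₀ = 23.1

With known observation variance, the Normal–Normal posterior has precision τ_n = τ₀ + n/σ² and mean μ_n = (τ₀μ₀ + (n/σ²)x̄)/τ_n.
Here τ₀ = 1/141.6 = 0.007062 and τ_data = 7/85.8 = 0.081585, so τ_n = 0.088647.
Rearranging for μ₀: μ₀ = (μ_n·τ_n − τ_data·x̄)/τ₀ = (47.7650·0.088647 − 0.081585·49.9) / 0.007062 = 0.163132/0.007062 ≈ 23.1.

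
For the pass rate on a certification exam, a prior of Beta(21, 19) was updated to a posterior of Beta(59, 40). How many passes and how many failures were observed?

38 passes and 21 failures

Under Beta–binomial conjugacy the posterior parameters are (α+s, β+f).
Match parameters: s=59−21=38, f=40−19=21.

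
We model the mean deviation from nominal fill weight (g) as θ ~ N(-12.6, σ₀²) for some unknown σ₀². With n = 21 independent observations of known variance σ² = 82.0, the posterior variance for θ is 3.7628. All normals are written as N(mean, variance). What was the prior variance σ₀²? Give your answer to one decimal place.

σ₀² = 103.5

Posterior precision equals prior precision plus data precision: 1/σ_n² = 1/σ₀² + n/σ².
So 1/σ₀² = 1/3.7628 − 21/82.0 = 0.265760 − 0.256098 = 0.009662.
Hence σ₀² = 1/0.009662 ≈ 103.5.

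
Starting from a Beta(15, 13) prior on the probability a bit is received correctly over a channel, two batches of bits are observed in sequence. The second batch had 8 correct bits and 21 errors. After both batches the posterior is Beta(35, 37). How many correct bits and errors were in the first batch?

Because Beta–binomial updating is additive in the counts, the combined data contributed (α_post−α_prior, β_post−β_prior) successes and failures.
Total across both batches: 35−15=20 correct bits, 37−13=24 errors.
Subtract the second batch: 20−8=12 correct bits and 24−21=3 errors.

12 correct bits and 3 errors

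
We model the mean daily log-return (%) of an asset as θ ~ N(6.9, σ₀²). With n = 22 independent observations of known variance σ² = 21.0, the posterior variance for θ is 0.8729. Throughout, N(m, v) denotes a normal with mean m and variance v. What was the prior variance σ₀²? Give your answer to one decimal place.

For the Normal–Normal model with known σ², precisions add: τ_n = τ₀ + n/σ².
So 1/σ₀² = 1/0.8729 − 22/21.0 = 1.145607 − 1.047619 = 0.097988.
Hence σ₀² = 1/0.097988 ≈ 10.2.

σ₀² = 10.2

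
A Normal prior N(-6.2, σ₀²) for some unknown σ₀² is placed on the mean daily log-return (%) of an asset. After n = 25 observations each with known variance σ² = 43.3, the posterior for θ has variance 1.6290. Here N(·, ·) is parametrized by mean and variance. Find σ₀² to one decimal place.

σ₀² = 27.4

Posterior precision equals prior precision plus data precision: 1/σ_n² = 1/σ₀² + n/σ².
So 1/σ₀² = 1/1.6290 − 25/43.3 = 0.613874 − 0.577367 = 0.036507.
Hence σ₀² = 1/0.036507 ≈ 27.4.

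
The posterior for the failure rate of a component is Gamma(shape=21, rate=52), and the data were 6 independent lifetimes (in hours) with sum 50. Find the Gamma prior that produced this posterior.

For an exponential likelihood with a Gamma(α, β) prior on the rate, n observations with total T give posterior Gamma(α+n, β+T).
So α = 21 − 6 = 15 and β = 52 − 50 = 2.

Gamma(shape=15, rate=2)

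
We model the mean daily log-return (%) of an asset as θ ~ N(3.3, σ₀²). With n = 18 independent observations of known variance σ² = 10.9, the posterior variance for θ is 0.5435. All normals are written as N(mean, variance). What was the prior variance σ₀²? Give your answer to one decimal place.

σ₀² = 5.3

For the Normal–Normal model with known σ², precisions add: τ_n = τ₀ + n/σ².
So 1/σ₀² = 1/0.5435 − 18/10.9 = 1.839926 − 1.651376 = 0.188550.
Hence σ₀² = 1/0.188550 ≈ 5.3.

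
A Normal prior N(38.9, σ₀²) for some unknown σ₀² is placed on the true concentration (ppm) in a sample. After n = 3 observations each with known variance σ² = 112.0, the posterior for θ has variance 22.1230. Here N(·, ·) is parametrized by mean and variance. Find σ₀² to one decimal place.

σ₀² = 54.3

For the Normal–Normal model with known σ², precisions add: τ_n = τ₀ + n/σ².
So 1/σ₀² = 1/22.1230 − 3/112.0 = 0.045202 − 0.026786 = 0.018416.
Hence σ₀² = 1/0.018416 ≈ 54.3.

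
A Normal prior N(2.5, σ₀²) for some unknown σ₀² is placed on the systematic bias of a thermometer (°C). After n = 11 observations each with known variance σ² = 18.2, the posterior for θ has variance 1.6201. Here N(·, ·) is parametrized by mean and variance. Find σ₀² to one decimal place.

σ₀² = 77.8

For the Normal–Normal model with known σ², precisions add: τ_n = τ₀ + n/σ².
So 1/σ₀² = 1/1.6201 − 11/18.2 = 0.617246 − 0.604396 = 0.012850.
Hence σ₀² = 1/0.012850 ≈ 77.8.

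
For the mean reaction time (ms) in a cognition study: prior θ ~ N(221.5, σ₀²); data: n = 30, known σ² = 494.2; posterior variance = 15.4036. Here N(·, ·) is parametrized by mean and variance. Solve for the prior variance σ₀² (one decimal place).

For the Normal–Normal model with known σ², precisions add: τ_n = τ₀ + n/σ².
So 1/σ₀² = 1/15.4036 − 30/494.2 = 0.064920 − 0.060704 = 0.004216.
Hence σ₀² = 1/0.004216 ≈ 237.2.

σ₀² = 237.2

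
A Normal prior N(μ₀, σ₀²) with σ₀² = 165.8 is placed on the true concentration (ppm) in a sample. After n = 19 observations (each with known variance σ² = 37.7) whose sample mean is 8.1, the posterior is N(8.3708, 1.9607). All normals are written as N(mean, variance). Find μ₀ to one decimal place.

The posterior mean is a precision-weighted average: μ_n = (τ₀μ₀ + τ_data·x̄)/(τ₀+τ_data), with τ₀=1/σ₀² and τ_data=n/σ².
Here τ₀ = 1/165.8 = 0.006031 and τ_data = 19/37.7 = 0.503979, so τ_n = 0.510010.
Rearranging for μ₀: μ₀ = (μ_n·τ_n − τ_data·x̄)/τ₀ = (8.3708·0.510010 − 0.503979·8.1) / 0.006031 = 0.186962/0.006031 ≈ 31.0.

μ₀ = 31.0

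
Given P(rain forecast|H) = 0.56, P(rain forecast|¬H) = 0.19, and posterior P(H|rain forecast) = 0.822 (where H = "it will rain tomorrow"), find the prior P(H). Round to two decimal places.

P(H) = 0.61

Bayes' rule in odds form gives O(H|E) = O(H)·[P(E|H)/P(E|¬H)], hence O(H) = O(H|E)/LR.
Posterior odds = 0.822/(1−0.822) = 4.6180. LR = 0.56/0.19 = 2.9474.
Prior odds = 4.6180/2.9474 = 1.5668, so P(H) = 1.5668/(1+1.5668) ≈ 0.61.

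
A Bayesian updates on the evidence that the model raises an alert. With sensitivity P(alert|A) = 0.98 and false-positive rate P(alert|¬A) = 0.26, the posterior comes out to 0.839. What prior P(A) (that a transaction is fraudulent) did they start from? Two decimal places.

In odds form, posterior odds = prior odds × likelihood ratio, so prior odds = posterior odds ÷ LR.
Posterior odds = 0.839/(1−0.839) = 5.2112. LR = 0.98/0.26 = 3.7692.
Prior odds = 5.2112/3.7692 = 1.3826, so P(A) = 1.3826/(1+1.3826) ≈ 0.58.

P(A) = 0.58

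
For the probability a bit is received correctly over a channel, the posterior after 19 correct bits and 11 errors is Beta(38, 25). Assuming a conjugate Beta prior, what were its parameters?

A Beta(a, b) prior with s successes and f failures in binomial data gives a Beta(a+s, b+f) posterior.
Subtract the data counts: 38−19=19, 25−11=14.

Beta(19, 14)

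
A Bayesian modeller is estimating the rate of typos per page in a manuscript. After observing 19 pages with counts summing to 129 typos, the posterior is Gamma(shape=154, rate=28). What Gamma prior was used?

Gamma(shape=25, rate=9)

Gamma–Poisson conjugacy: posterior shape = α + Σxᵢ, posterior rate = β + n.
So α = 154 − 129 = 25 and β = 28 − 19 = 9.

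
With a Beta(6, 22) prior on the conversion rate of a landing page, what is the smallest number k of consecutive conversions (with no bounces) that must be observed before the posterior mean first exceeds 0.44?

k = 12

After k conversions and 0 bounces the posterior is Beta(6+k, 22), with mean (6+k)/(6+22+k).
Set (6+k)/(28+k) > 0.44 and solve: k > (0.44·28 − 6)/(1 − 0.44) = 11.286.
The smallest integer exceeding 11.286 is 12.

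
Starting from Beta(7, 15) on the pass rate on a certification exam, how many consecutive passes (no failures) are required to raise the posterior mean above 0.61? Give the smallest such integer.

After k passes and 0 failures the posterior is Beta(7+k, 15), with mean (7+k)/(7+15+k).
Set (7+k)/(22+k) > 0.61 and solve: k > (0.61·22 − 7)/(1 − 0.61) = 16.462.
The smallest integer exceeding 16.462 is 17.

k = 17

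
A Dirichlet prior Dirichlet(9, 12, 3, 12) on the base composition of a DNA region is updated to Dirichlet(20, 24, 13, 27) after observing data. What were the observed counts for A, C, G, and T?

For a Dirichlet(α) prior with multinomial counts c, the posterior is Dirichlet(α + c) componentwise.
Counts are posterior − prior componentwise: 20−9=11, 24−12=12, 13−3=10, 27−12=15.

counts (11, 12, 10, 15)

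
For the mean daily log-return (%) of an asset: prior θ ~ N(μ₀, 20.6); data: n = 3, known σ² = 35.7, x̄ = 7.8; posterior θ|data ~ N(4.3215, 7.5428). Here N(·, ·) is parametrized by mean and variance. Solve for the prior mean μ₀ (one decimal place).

μ₀ = -1.7

With known observation variance, the Normal–Normal posterior has precision τ_n = τ₀ + n/σ² and mean μ_n = (τ₀μ₀ + (n/σ²)x̄)/τ_n.
Here τ₀ = 1/20.6 = 0.048544 and τ_data = 3/35.7 = 0.084034, so τ_n = 0.132578.
Rearranging for μ₀: μ₀ = (μ_n·τ_n − τ_data·x̄)/τ₀ = (4.3215·0.132578 − 0.084034·7.8) / 0.048544 = -0.082529/0.048544 ≈ -1.7.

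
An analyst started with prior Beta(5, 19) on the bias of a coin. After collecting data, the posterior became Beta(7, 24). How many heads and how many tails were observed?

Beta is conjugate to the binomial likelihood: posterior = Beta(a+s, b+f).
So s = 7 − 5 = 2 and f = 24 − 19 = 5.

2 heads and 5 tails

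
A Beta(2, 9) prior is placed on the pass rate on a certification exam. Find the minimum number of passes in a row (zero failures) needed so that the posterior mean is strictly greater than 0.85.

After k passes and 0 failures the posterior is Beta(2+k, 9), with mean (2+k)/(2+9+k).
Set (2+k)/(11+k) > 0.85 and solve: k > (0.85·11 − 2)/(1 − 0.85) = 49.000.
The smallest integer exceeding 49.000 is 50, and checking k=50: (52)/(61) = 0.8525 > 0.85.

k = 50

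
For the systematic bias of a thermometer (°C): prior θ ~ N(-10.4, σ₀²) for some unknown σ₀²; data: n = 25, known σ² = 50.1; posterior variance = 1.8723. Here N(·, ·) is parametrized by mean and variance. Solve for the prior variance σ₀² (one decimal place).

σ₀² = 28.5

Posterior precision equals prior precision plus data precision: 1/σ_n² = 1/σ₀² + n/σ².
So 1/σ₀² = 1/1.8723 − 25/50.1 = 0.534102 − 0.499002 = 0.035100.
Hence σ₀² = 1/0.035100 ≈ 28.5.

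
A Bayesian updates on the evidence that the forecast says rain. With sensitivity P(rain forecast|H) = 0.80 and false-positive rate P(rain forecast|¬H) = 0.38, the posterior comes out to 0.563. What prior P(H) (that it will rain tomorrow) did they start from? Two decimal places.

P(H) = 0.38

Bayes' rule in odds form gives O(H|E) = O(H)·[P(E|H)/P(E|¬H)], hence O(H) = O(H|E)/LR.
Posterior odds = 0.563/(1−0.563) = 1.2883. LR = 0.80/0.38 = 2.1053.
Prior odds = 1.2883/2.1053 = 0.6119, so P(H) = 0.6119/(1+0.6119) ≈ 0.38.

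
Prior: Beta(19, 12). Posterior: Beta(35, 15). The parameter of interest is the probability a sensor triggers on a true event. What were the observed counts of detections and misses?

16 detections and 3 misses

Under Beta–binomial conjugacy the posterior parameters are (a+s, b+f).
So s = 35 − 19 = 16 and f = 15 − 12 = 3.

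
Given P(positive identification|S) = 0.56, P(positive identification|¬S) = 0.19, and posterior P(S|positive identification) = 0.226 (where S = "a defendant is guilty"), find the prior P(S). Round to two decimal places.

P(S) = 0.09

In odds form, posterior odds = prior odds × likelihood ratio, so prior odds = posterior odds ÷ LR.
Posterior odds = 0.226/(1−0.226) = 0.2920. LR = 0.56/0.19 = 2.9474.
Prior odds = 0.2920/2.9474 = 0.0991, so P(S) = 0.0991/(1+0.0991) ≈ 0.09.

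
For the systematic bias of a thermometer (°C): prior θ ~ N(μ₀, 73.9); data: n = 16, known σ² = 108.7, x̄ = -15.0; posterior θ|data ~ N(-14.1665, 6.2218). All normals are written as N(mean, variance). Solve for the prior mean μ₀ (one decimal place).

μ₀ = -5.1

The posterior mean is a precision-weighted average: μ_n = (τ₀μ₀ + τ_data·x̄)/(τ₀+τ_data), with τ₀=1/σ₀² and τ_data=n/σ².
Here τ₀ = 1/73.9 = 0.013532 and τ_data = 16/108.7 = 0.147194, so τ_n = 0.160726.
Rearranging for μ₀: μ₀ = (μ_n·τ_n − τ_data·x̄)/τ₀ = (-14.1665·0.160726 − 0.147194·-15.0) / 0.013532 = -0.069015/0.013532 ≈ -5.1.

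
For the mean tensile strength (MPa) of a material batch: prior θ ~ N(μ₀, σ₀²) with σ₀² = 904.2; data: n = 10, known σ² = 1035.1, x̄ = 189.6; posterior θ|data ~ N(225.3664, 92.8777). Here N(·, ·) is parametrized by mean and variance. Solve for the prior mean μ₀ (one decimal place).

μ₀ = 537.8

The posterior mean is a precision-weighted average: μ_n = (τ₀μ₀ + τ_data·x̄)/(τ₀+τ_data), with τ₀=1/σ₀² and τ_data=n/σ².
Here τ₀ = 1/904.2 = 0.001106 and τ_data = 10/1035.1 = 0.009661, so τ_n = 0.010767.
Rearranging for μ₀: μ₀ = (μ_n·τ_n − τ_data·x̄)/τ₀ = (225.3664·0.010767 − 0.009661·189.6) / 0.001106 = 0.594794/0.001106 ≈ 537.8.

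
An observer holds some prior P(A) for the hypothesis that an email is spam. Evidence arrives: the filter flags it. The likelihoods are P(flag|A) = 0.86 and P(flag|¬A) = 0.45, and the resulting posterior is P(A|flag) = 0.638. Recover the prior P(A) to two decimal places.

In odds form, posterior odds = prior odds × likelihood ratio, so prior odds = posterior odds ÷ LR.
Posterior odds = 0.638/(1−0.638) = 1.7624. LR = 0.86/0.45 = 1.9111.
Prior odds = 1.7624/1.9111 = 0.9222, so P(A) = 0.9222/(1+0.9222) ≈ 0.48.

P(A) = 0.48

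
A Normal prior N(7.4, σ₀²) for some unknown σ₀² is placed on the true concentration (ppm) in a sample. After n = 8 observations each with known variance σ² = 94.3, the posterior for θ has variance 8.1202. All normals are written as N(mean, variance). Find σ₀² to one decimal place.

σ₀² = 26.1

For the Normal–Normal model with known σ², precisions add: τ_n = τ₀ + n/σ².
So 1/σ₀² = 1/8.1202 − 8/94.3 = 0.123150 − 0.084836 = 0.038314.
Hence σ₀² = 1/0.038314 ≈ 26.1.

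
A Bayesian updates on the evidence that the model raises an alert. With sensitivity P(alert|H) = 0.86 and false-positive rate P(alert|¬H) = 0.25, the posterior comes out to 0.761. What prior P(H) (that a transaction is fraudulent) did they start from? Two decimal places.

P(H) = 0.48

In odds form, posterior odds = prior odds × likelihood ratio, so prior odds = posterior odds ÷ LR.
Posterior odds = 0.761/(1−0.761) = 3.1841. LR = 0.86/0.25 = 3.4400.
Prior odds = 3.1841/3.4400 = 0.9256, so P(H) = 0.9256/(1+0.9256) ≈ 0.48.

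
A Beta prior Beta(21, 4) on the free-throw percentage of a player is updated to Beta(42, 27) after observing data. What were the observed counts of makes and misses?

Under Beta–binomial conjugacy the posterior parameters are (a+s, b+f).
So s = 42 − 21 = 21 and f = 27 − 4 = 23.

21 makes and 23 misses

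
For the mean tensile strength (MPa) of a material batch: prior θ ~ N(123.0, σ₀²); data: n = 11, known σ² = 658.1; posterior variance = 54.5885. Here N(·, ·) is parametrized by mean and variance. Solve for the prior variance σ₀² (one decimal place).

Posterior precision equals prior precision plus data precision: 1/σ_n² = 1/σ₀² + n/σ².
So 1/σ₀² = 1/54.5885 − 11/658.1 = 0.018319 − 0.016715 = 0.001604.
Hence σ₀² = 1/0.001604 ≈ 623.4.

σ₀² = 623.4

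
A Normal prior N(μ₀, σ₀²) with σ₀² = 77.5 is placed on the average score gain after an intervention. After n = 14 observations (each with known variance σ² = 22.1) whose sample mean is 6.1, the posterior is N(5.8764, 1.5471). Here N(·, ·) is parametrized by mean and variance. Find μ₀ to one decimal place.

μ₀ = -5.1

The posterior mean is a precision-weighted average: μ_n = (τ₀μ₀ + τ_data·x̄)/(τ₀+τ_data), with τ₀=1/σ₀² and τ_data=n/σ².
Here τ₀ = 1/77.5 = 0.012903 and τ_data = 14/22.1 = 0.633484, so τ_n = 0.646387.
Rearranging for μ₀: μ₀ = (μ_n·τ_n − τ_data·x̄)/τ₀ = (5.8764·0.646387 − 0.633484·6.1) / 0.012903 = -0.065824/0.012903 ≈ -5.1.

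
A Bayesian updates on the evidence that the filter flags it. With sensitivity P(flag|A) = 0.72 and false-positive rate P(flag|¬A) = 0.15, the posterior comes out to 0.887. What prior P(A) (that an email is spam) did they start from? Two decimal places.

P(A) = 0.62

Bayes' rule in odds form gives O(A|E) = O(A)·[P(E|A)/P(E|¬A)], hence O(A) = O(A|E)/LR.
Posterior odds = 0.887/(1−0.887) = 7.8496. LR = 0.72/0.15 = 4.8000.
Prior odds = 7.8496/4.8000 = 1.6353, so P(A) = 1.6353/(1+1.6353) ≈ 0.62.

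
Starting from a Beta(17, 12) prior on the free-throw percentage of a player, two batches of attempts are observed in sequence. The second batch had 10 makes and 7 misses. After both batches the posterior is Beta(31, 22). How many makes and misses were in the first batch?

4 makes and 3 misses

Because Beta–binomial updating is additive in the counts, the combined data contributed (α_post−α_prior, β_post−β_prior) successes and failures.
Total across both batches: 31−17=14 makes, 22−12=10 misses.
Subtract the second batch: 14−10=4 makes and 10−7=3 misses.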